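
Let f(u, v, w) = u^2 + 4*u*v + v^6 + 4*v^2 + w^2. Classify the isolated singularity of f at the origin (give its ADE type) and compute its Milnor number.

The Hessian of f at 0 has rank 2. Corank 1: A-series; mu = 5 gives A_5.

Type A_5, Milnor number mu = 5.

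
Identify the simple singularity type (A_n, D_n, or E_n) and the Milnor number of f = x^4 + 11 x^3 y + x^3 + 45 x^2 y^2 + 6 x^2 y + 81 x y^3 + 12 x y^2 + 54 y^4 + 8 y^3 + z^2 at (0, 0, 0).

The Hessian of f at 0 has rank 1. Corank 2; j^3 = (x + 2*y)^3 is a perfect cube, so E-series; the 4-jet and mu = 7 give E_7.

Type E7, Milnor number mu = 7.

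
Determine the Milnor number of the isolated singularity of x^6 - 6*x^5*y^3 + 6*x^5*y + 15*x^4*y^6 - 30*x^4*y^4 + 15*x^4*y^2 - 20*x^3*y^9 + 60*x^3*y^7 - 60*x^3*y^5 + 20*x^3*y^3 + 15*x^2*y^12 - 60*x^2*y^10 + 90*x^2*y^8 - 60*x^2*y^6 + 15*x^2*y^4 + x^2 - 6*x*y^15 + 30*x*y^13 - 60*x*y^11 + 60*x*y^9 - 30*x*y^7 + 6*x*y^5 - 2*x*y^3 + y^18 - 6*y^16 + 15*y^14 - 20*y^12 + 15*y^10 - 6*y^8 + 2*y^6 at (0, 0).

5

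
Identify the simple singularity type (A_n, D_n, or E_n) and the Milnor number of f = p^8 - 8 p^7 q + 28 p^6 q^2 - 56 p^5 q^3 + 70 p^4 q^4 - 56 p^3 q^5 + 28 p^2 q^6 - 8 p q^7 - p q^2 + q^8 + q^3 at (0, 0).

The Hessian of f at 0 is [[0, 0], [0, 0]] with rank 0, so corank 2. A Groebner basis of the Jacobian ideal J(f) in C{p,q} is {p^7 - q^2/8, q^3, p*q - q^2}; counting standard monomials gives mu = 9. Corank 2; j^3 = -q^2*(p - q) has shape L^2 M (L != M), so D-series; mu = 9 gives D_9.

Type D_{9}, Milnor number mu = 9.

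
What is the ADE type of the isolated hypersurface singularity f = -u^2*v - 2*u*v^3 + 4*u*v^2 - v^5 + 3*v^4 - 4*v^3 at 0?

The Hessian of f at 0 is [[0, 0], [0, 0]] with rank 0, so corank 2. A Groebner basis of the Jacobian ideal J(f) in C{u,v} is {u*v^2 + 2*u*v - 4*v^2, u*v + v^3 - 2*v^2, u^2 - 8*u*v + 12*v^2}; counting standard monomials gives mu = 5. Corank 2; j^3 = -v*(u - 2*v)^2 has shape L^2 M (L != M), so D-series; mu = 5 gives D_5.

D5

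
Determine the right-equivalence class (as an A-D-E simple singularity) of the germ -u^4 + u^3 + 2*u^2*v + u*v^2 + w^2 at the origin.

The Hessian of f at 0 is [[0, 0, 0], [0, 0, 0], [0, 0, 2]] with rank 1, so corank 2. A Groebner basis of the Jacobian ideal J(f) in C{u,v,w} is {u*v^2 - u*v/4 - v^2/4, u*v/4 + v^3 + v^2/4, u^2 + u*v, w}; counting standard monomials gives mu = 5. Corank 2; j^3 = u*(u + v)^2 has shape L^2 M (L != M), so D-series; mu = 5 gives D_5.

D_5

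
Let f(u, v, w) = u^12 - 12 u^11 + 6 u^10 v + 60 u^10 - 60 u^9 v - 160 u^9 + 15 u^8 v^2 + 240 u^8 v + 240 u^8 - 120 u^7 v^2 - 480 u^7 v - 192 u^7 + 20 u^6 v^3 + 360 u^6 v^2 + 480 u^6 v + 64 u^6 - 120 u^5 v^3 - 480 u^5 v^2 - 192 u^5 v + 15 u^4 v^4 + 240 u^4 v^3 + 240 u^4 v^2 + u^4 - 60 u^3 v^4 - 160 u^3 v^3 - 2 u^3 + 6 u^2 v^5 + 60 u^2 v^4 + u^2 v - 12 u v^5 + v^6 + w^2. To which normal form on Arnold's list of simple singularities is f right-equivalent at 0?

The Hessian of f at 0 has rank 1. Corank 2; j^3 = -u^2*(2*u - v) has shape L^2 M (L != M), so D-series; mu = 7 gives D_7.

D_{7}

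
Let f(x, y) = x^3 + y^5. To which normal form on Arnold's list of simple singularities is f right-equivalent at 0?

E_{8}

The Hessian of f at 0 is [[0, 0], [0, 0]] with rank 0, so corank 2. A Groebner basis of the Jacobian ideal J(f) in C{x,y} is {y^4, x^2}; counting standard monomials gives mu = 8. Corank 2; j^3 = x^3 is a perfect cube, so E-series; the 5-jet and mu = 8 give E_8.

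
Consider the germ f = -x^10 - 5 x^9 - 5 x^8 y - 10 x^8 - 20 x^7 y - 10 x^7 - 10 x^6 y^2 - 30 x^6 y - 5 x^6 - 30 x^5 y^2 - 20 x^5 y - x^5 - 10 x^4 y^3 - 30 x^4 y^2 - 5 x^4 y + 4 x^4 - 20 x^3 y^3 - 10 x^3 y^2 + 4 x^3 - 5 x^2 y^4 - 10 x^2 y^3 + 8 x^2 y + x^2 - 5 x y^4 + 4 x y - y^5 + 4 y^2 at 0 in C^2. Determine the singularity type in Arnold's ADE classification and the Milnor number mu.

Type A4, Milnor number mu = 4.

The Hessian of f at 0 has rank 1. Corank 1: A-series; mu = 4 gives A_4.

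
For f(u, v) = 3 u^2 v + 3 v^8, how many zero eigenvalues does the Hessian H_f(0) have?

2

Hessian at 0 has rank 0.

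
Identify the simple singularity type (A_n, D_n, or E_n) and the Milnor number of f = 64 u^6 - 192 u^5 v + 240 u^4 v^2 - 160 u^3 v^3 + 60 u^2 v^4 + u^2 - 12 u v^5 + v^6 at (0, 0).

The Hessian of f at 0 has rank 1. Corank 1: A-series; mu = 5 gives A_5.

Type A_{5}, Milnor number mu = 5.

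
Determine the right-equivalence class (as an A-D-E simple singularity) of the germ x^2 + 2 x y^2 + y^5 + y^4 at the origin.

The Hessian of f at 0 has rank 1. Corank 1: A-series; mu = 4 gives A_4.

A4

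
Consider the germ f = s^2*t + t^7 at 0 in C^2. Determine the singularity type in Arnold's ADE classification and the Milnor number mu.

Type D_8, Milnor number mu = 8.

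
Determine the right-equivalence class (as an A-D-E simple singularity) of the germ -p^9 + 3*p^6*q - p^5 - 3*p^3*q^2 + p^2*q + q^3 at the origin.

The Hessian of f at 0 is [[0, 0], [0, 0]] with rank 0, so corank 2. A Groebner basis of the Jacobian ideal J(f) in C{p,q} is {q^3, p^2 + 3*q^2, p*q}; counting standard monomials gives mu = 4. Corank 2; j^3 = q*(p^2 + q^2) splits into three distinct lines over C (the quadratic factor has nonzero discriminant), so D_4.

D_{4}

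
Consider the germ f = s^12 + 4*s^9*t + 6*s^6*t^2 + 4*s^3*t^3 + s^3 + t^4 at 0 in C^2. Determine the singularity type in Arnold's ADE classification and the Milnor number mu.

Type E_6, Milnor number mu = 6.

The Hessian of f at 0 has rank 0. Corank 2; j^3 = s^3 is a perfect cube, so E-series; the 4-jet and mu = 6 give E_6.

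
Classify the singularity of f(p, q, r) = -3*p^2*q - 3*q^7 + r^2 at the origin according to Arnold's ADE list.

D8

The Hessian of f at 0 has rank 1. Corank 2; j^3 = -3*p^2*q has shape L^2 M (L != M), so D-series; mu = 8 gives D_8.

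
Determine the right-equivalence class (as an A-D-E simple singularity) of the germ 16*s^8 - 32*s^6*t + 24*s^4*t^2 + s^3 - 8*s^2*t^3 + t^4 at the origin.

E_6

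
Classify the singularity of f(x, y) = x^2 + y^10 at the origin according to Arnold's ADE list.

The Hessian of f at 0 has rank 1. Corank 1: A-series; mu = 9 gives A_9.

A_9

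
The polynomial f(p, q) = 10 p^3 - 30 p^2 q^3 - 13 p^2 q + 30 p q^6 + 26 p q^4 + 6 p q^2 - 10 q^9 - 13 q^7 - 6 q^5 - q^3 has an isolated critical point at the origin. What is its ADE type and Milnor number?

Type D_{4}, Milnor number mu = 4.

The Hessian of f at 0 has rank 0. Corank 2; j^3 = (2*p - q)*(5*p^2 - 4*p*q + q^2) splits into three distinct lines over C (the quadratic factor has nonzero discriminant), so D_4.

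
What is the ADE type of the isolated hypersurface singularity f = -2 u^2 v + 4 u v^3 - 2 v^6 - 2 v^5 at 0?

D_7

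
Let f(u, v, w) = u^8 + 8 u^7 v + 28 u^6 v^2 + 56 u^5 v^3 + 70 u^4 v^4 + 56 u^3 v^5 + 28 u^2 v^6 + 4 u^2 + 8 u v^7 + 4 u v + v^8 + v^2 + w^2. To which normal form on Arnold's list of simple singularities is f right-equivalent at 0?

The Hessian of f at 0 has rank 2. Corank 1: A-series; mu = 7 gives A_7.

A_{7}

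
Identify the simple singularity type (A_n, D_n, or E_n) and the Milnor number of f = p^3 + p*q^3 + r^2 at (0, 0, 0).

Type E_7, Milnor number mu = 7.

The Hessian of f at 0 is [[0, 0, 0], [0, 0, 0], [0, 0, 2]] with rank 1, so corank 2. A Groebner basis of the Jacobian ideal J(f) in C{p,q,r} is {p^3, p*q^2, 3*p^2 + q^3, r}; counting standard monomials gives mu = 7. Corank 2; j^3 = p^3 is a perfect cube, so E-series; the 4-jet and mu = 7 give E_7.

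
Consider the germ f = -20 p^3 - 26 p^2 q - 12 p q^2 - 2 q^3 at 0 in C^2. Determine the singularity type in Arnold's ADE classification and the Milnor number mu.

The Hessian of f at 0 is [[0, 0], [0, 0]] with rank 0, so corank 2. A Groebner basis of the Jacobian ideal J(f) in C{p,q} is {q^3, p^2 - 3*q^2/11, p*q + 6*q^2/11}; counting standard monomials gives mu = 4. Corank 2; j^3 = -2*(2*p + q)*(5*p^2 + 4*p*q + q^2) splits into three distinct lines over C (the quadratic factor has nonzero discriminant), so D_4.

Type D_{4}, Milnor number mu = 4.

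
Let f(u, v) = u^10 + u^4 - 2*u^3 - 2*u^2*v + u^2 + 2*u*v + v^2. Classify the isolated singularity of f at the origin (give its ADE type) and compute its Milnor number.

The Hessian of f at 0 is [[2, 2], [2, 2]] with rank 1, so corank 1. A Groebner basis of the Jacobian ideal J(f) in C{u,v} is {u*v^4 + 10*u*v^3 + 15*u*v^2 + 7*u*v + u + 4*v^4 + 10*v^3 + 6*v^2 + v, -30*u*v^3 - 54*u*v^2 - 27*u*v - 4*u + v^5 - 10*v^4 - 35*v^3 - 23*v^2 - 4*v, u^2 - u - v}; counting standard monomials gives mu = 9. Corank 1: A-series; mu = 9 gives A_9.

Type A_9, Milnor number mu = 9.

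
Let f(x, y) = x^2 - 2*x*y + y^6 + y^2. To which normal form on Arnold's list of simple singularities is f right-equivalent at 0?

A_5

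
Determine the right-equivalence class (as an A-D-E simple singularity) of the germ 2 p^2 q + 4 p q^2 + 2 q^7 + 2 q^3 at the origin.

The Hessian of f at 0 has rank 0. Corank 2; j^3 = 2*q*(p + q)^2 has shape L^2 M (L != M), so D-series; mu = 8 gives D_8.

D_8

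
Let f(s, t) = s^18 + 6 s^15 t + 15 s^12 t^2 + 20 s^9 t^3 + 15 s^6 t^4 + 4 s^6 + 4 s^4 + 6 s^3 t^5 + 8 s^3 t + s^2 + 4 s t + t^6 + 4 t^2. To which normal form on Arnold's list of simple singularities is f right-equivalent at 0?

A5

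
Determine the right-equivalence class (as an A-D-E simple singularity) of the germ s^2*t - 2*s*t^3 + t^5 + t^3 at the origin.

The Hessian of f at 0 is [[0, 0], [0, 0]] with rank 0, so corank 2. A Groebner basis of the Jacobian ideal J(f) in C{s,t} is {t^3, s^2 + 3*t^2, s*t}; counting standard monomials gives mu = 4. Corank 2; j^3 = t*(s^2 + t^2) splits into three distinct lines over C (the quadratic factor has nonzero discriminant), so D_4.

D_4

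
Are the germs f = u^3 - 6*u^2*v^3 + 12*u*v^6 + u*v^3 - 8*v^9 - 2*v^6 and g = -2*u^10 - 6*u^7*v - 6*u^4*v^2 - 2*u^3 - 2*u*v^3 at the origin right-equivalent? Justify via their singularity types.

The Hessian of f at 0 has rank 0. Corank 2; j^3 = u^3 is a perfect cube, so E-series; the 4-jet and mu = 7 give E_7. The Hessian of g at 0 has rank 0. Corank 2; j^3 = -2*u^3 is a perfect cube, so E-series; the 4-jet and mu = 7 give E_7. Both have type E_7, hence right-equivalent.

Yes.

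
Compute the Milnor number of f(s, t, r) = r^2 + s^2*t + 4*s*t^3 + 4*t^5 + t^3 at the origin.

4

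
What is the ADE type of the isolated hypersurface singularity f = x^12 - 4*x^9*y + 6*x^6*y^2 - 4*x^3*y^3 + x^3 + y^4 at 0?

The Hessian of f at 0 has rank 0. Corank 2; j^3 = x^3 is a perfect cube, so E-series; the 4-jet and mu = 6 give E_6.

E_{6}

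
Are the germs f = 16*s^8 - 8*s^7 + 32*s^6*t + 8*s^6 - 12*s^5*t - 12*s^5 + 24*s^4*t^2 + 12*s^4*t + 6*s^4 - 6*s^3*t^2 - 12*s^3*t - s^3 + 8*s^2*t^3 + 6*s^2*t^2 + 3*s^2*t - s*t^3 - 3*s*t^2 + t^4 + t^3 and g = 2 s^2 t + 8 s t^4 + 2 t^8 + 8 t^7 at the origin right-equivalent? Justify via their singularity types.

The Hessian of f at 0 is [[0, 0], [0, 0]] with rank 0, so corank 2. A Groebner basis of the Jacobian ideal J(f) in C{s,t} is {3*s^2/2 - 3*s*t + t^4 + t^3/2 + 3*t^2/2, s^3 + 15*s^2/2 - 15*s*t + 3*t^3/2 + 15*t^2/2, s^2*t + 11*s^2/2 - 11*s*t + 5*t^3/6 + 11*t^2/2, 3*s^2 + s*t^2 - 6*s*t + 3*t^2}; counting standard monomials gives mu = 7. Corank 2; j^3 = -(s - t)^3 is a perfect cube, so E-series; the 4-jet and mu = 7 give E_7. The Hessian of g at 0 is [[0, 0], [0, 0]] with rank 0, so corank 2. A Groebner basis of the Jacobian ideal J(g) in C{s,t} is {s^2*t^2, s^2*t + s^2/2 + s*t^3, s*t/2 + t^4, s^3}; counting standard monomials gives mu = 9. Corank 2; j^3 = 2*s^2*t has shape L^2 M (L != M), so D-series; mu = 9 gives D_9. f is E_7 but g is D_9, hence not right-equivalent.

No.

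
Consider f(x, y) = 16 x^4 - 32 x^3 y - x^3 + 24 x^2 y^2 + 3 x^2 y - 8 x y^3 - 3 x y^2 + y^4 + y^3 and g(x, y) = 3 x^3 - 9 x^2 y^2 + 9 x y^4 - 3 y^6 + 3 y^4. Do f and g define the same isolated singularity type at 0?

Yes.

The Hessian of f at 0 is [[0, 0], [0, 0]] with rank 0, so corank 2. A Groebner basis of the Jacobian ideal J(f) in C{x,y} is {y^4, x*y^2 - 5*y^3/6, x^2 - 2*x*y + y^2}; counting standard monomials gives mu = 6. Corank 2; j^3 = -(x - y)^3 is a perfect cube, so E-series; the 4-jet and mu = 6 give E_6. The Hessian of g at 0 is [[0, 0], [0, 0]] with rank 0, so corank 2. A Groebner basis of the Jacobian ideal J(g) in C{x,y} is {x^3, x^2*y, -x^2/2 + x*y^2, y^3}; counting standard monomials gives mu = 6. Corank 2; j^3 = 3*x^3 is a perfect cube, so E-series; the 4-jet and mu = 6 give E_6. Both have type E_6, hence right-equivalent.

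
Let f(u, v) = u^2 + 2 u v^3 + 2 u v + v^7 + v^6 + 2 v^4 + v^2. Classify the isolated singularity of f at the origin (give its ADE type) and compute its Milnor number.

The Hessian of f at 0 is [[2, 2], [2, 2]] with rank 1, so corank 1. A Groebner basis of the Jacobian ideal J(f) in C{u,v} is {u + v^3 + v, u^2 + 2*u*v + v^2}; counting standard monomials gives mu = 6. Corank 1: A-series; mu = 6 gives A_6.

Type A_6, Milnor number mu = 6.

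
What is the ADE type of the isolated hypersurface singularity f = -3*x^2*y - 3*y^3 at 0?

The Hessian of f at 0 is [[0, 0], [0, 0]] with rank 0, so corank 2. A Groebner basis of the Jacobian ideal J(f) in C{x,y} is {y^3, x^2 + 3*y^2, x*y}; counting standard monomials gives mu = 4. Corank 2; j^3 = -3*y*(x^2 + y^2) splits into three distinct lines over C (the quadratic factor has nonzero discriminant), so D_4.

D_{4}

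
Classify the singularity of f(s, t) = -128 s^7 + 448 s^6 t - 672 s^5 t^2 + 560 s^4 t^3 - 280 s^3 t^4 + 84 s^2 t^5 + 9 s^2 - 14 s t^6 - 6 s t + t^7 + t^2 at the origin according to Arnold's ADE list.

The Hessian of f at 0 is [[18, -6], [-6, 2]] with rank 1, so corank 1. A Groebner basis of the Jacobian ideal J(f) in C{s,t} is {t^6, s - t/3}; counting standard monomials gives mu = 6. Corank 1: A-series; mu = 6 gives A_6.

A6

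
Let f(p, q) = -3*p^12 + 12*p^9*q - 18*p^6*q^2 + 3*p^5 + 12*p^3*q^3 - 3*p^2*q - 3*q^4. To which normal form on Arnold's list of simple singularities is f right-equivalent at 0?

D_5

The Hessian of f at 0 is [[0, 0], [0, 0]] with rank 0, so corank 2. A Groebner basis of the Jacobian ideal J(f) in C{p,q} is {p^3, p^2/4 + q^3, p*q}; counting standard monomials gives mu = 5. Corank 2; j^3 = -3*p^2*q has shape L^2 M (L != M), so D-series; mu = 5 gives D_5.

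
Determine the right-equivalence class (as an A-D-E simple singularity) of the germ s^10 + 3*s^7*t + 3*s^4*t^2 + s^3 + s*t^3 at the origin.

E_7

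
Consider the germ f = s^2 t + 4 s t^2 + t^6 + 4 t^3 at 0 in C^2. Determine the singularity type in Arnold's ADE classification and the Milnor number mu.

Type D_7, Milnor number mu = 7.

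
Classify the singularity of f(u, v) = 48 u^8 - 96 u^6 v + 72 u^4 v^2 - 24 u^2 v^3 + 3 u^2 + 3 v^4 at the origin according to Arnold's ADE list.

A_{3}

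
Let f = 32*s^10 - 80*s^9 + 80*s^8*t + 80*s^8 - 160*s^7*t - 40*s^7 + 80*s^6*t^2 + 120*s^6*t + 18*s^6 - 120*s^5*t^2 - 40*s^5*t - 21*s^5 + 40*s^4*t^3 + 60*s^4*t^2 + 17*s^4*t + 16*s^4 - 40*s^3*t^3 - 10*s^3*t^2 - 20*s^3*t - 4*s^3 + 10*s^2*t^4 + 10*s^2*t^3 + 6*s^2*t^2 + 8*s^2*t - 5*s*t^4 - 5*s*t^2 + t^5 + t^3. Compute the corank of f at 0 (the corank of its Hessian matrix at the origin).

2

Hessian at 0 has rank 0.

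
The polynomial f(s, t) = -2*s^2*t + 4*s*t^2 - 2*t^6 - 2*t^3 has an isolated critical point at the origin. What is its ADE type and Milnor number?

Type D7, Milnor number mu = 7.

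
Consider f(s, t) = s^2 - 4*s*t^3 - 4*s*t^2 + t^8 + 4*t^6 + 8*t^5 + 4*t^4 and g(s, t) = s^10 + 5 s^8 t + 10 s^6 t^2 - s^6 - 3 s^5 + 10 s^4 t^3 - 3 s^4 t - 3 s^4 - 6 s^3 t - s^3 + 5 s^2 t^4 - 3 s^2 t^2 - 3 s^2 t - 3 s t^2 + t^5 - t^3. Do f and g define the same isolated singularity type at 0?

No.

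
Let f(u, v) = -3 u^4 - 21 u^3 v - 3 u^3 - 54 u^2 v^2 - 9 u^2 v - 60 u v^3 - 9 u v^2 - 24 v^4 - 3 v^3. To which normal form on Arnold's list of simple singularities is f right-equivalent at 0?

E_7

The Hessian of f at 0 has rank 0. Corank 2; j^3 = -3*(u + v)^3 is a perfect cube, so E-series; the 4-jet and mu = 7 give E_7.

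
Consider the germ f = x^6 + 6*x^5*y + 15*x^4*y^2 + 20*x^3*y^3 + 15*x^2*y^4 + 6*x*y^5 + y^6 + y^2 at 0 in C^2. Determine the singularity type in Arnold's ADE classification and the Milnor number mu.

Type A_5, Milnor number mu = 5.

The Hessian of f at 0 has rank 1. Corank 1: A-series; mu = 5 gives A_5.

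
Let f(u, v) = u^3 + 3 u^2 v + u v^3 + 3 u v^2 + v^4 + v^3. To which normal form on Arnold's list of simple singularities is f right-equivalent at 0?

E_{7}

The Hessian of f at 0 has rank 0. Corank 2; j^3 = (u + v)^3 is a perfect cube, so E-series; the 4-jet and mu = 7 give E_7.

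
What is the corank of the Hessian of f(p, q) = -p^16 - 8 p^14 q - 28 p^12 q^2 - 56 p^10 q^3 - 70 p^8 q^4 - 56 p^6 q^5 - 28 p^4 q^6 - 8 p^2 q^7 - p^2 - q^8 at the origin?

Hessian at 0 has rank 1.

1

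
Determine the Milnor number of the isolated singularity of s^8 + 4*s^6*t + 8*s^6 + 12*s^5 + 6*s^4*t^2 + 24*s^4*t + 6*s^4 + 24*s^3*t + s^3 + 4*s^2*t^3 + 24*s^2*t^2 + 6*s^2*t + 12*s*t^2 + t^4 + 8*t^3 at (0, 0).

6

The Hessian of f at 0 has rank 0. Corank 2; j^3 = (s + 2*t)^3 is a perfect cube, so E-series; the 4-jet and mu = 6 give E_6.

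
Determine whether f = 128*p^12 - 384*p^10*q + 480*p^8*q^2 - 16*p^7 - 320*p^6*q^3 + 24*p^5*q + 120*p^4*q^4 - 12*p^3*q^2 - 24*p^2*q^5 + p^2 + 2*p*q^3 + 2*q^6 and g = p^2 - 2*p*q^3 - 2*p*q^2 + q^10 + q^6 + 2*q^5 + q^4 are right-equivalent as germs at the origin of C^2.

The Hessian of f at 0 has rank 1. Corank 1: A-series; mu = 5 gives A_5. The Hessian of g at 0 has rank 1. Corank 1: A-series; mu = 9 gives A_9. f is A_5 but g is A_9, hence not right-equivalent.

No.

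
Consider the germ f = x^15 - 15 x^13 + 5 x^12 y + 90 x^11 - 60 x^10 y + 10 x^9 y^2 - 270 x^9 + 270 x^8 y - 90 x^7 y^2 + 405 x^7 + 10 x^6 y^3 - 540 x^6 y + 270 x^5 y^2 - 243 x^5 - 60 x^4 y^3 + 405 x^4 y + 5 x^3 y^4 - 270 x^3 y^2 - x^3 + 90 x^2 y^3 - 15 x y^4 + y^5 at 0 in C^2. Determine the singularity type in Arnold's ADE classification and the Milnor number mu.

Type E8, Milnor number mu = 8.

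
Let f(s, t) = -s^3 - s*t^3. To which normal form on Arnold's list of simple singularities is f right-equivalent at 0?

E_7

The Hessian of f at 0 has rank 0. Corank 2; j^3 = -s^3 is a perfect cube, so E-series; the 4-jet and mu = 7 give E_7.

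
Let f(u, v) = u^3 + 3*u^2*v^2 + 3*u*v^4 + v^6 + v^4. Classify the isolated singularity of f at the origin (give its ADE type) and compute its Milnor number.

The Hessian of f at 0 is [[0, 0], [0, 0]] with rank 0, so corank 2. A Groebner basis of the Jacobian ideal J(f) in C{u,v} is {u^3, u^2*v, u^2/2 + u*v^2, v^3}; counting standard monomials gives mu = 6. Corank 2; j^3 = u^3 is a perfect cube, so E-series; the 4-jet and mu = 6 give E_6.

Type E6, Milnor number mu = 6.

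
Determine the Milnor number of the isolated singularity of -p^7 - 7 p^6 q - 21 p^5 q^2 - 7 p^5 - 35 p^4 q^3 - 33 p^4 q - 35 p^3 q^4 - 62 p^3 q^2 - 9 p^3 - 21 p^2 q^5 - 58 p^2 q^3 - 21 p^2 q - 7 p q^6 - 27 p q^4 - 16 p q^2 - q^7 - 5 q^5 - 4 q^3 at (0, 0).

6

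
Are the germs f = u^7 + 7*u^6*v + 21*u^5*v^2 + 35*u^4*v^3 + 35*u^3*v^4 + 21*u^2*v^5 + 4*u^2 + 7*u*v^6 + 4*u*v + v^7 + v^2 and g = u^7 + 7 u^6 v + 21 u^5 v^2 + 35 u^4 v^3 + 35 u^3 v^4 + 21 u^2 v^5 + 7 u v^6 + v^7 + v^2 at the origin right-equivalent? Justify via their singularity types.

Yes.

The Hessian of f at 0 is [[8, 4], [4, 2]] with rank 1, so corank 1. A Groebner basis of the Jacobian ideal J(f) in C{u,v} is {v^6, u + v/2}; counting standard monomials gives mu = 6. Corank 1: A-series; mu = 6 gives A_6. The Hessian of g at 0 is [[0, 0], [0, 2]] with rank 1, so corank 1. A Groebner basis of the Jacobian ideal J(g) in C{u,v} is {u^6, v}; counting standard monomials gives mu = 6. Corank 1: A-series; mu = 6 gives A_6. Both have type A_6, hence right-equivalent.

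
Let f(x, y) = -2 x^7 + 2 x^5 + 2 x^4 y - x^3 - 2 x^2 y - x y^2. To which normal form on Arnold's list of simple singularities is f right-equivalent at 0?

D8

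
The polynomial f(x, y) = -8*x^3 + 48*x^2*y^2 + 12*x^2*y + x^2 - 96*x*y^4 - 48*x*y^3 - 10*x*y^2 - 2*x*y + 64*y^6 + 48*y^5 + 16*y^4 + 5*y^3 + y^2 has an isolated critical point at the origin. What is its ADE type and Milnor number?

Type A2, Milnor number mu = 2.

The Hessian of f at 0 has rank 1. Corank 1: A-series; mu = 2 gives A_2.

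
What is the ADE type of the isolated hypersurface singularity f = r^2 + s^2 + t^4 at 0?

The Hessian of f at 0 has rank 2. Corank 1: A-series; mu = 3 gives A_3.

A3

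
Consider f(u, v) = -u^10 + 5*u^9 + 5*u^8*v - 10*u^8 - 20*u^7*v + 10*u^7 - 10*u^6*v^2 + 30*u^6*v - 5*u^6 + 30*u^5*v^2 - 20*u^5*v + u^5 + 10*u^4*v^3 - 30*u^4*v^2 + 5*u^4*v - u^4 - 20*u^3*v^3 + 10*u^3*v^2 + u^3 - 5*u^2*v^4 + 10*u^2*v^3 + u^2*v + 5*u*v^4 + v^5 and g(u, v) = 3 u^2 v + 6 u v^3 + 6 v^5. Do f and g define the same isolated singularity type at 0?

Yes.

The Hessian of f at 0 has rank 0. Corank 2; j^3 = u^2*(u + v) has shape L^2 M (L != M), so D-series; mu = 6 gives D_6. The Hessian of g at 0 has rank 0. Corank 2; j^3 = 3*u^2*v has shape L^2 M (L != M), so D-series; mu = 6 gives D_6. Both have type D_6, hence right-equivalent.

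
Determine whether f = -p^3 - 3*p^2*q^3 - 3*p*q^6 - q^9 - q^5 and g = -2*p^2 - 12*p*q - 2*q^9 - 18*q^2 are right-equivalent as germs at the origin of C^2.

No.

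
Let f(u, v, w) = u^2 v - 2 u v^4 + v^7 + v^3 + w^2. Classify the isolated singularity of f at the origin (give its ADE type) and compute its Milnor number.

The Hessian of f at 0 is [[0, 0, 0], [0, 0, 0], [0, 0, 2]] with rank 1, so corank 2. A Groebner basis of the Jacobian ideal J(f) in C{u,v,w} is {v^3, u^2 + 3*v^2, u*v, w}; counting standard monomials gives mu = 4. Corank 2; j^3 = v*(u^2 + v^2) splits into three distinct lines over C (the quadratic factor has nonzero discriminant), so D_4.

Type D_{4}, Milnor number mu = 4.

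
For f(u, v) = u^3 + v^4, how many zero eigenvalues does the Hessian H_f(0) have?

2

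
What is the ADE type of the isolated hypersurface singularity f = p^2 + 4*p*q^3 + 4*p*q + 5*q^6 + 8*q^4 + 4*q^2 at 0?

A_{5}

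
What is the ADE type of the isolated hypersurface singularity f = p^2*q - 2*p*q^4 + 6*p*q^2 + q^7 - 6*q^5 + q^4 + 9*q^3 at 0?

D_5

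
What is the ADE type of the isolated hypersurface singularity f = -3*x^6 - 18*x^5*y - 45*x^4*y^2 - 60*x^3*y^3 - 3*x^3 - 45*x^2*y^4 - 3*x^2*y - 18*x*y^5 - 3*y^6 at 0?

The Hessian of f at 0 is [[0, 0], [0, 0]] with rank 0, so corank 2. A Groebner basis of the Jacobian ideal J(f) in C{x,y} is {-x*y/6 + y^5, x*y^2, x^2 + x*y}; counting standard monomials gives mu = 7. Corank 2; j^3 = -3*x^2*(x + y) has shape L^2 M (L != M), so D-series; mu = 7 gives D_7.

D_{7}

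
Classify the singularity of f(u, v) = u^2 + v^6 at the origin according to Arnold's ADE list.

A_{5}

The Hessian of f at 0 is [[2, 0], [0, 0]] with rank 1, so corank 1. A Groebner basis of the Jacobian ideal J(f) in C{u,v} is {v^5, u}; counting standard monomials gives mu = 5. Corank 1: A-series; mu = 5 gives A_5.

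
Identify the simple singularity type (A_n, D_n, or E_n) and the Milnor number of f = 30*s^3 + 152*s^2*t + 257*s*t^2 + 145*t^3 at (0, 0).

The Hessian of f at 0 has rank 0. Corank 2; j^3 = (3*s + 5*t)*(10*s^2 + 34*s*t + 29*t^2) splits into three distinct lines over C (the quadratic factor has nonzero discriminant), so D_4.

Type D_4, Milnor number mu = 4.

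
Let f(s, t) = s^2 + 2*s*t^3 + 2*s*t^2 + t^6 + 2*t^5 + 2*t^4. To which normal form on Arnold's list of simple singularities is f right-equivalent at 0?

A3

The Hessian of f at 0 has rank 1. Corank 1: A-series; mu = 3 gives A_3.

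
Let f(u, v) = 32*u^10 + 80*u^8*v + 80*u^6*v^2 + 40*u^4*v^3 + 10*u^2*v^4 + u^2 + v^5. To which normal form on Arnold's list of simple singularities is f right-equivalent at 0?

A4

The Hessian of f at 0 has rank 1. Corank 1: A-series; mu = 4 gives A_4.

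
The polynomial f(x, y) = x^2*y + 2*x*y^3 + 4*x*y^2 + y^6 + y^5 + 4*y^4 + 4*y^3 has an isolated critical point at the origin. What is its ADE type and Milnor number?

Type D7, Milnor number mu = 7.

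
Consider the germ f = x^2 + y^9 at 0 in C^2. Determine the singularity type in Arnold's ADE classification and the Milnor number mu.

The Hessian of f at 0 has rank 1. Corank 1: A-series; mu = 8 gives A_8.

Type A_8, Milnor number mu = 8.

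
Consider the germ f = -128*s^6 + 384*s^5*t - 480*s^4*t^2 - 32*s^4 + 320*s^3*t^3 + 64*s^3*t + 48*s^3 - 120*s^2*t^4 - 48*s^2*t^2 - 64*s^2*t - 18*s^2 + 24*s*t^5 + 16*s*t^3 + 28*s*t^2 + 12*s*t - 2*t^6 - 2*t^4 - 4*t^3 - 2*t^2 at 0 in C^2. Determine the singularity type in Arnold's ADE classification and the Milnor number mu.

The Hessian of f at 0 is [[-36, 12], [12, -4]] with rank 1, so corank 1. A Groebner basis of the Jacobian ideal J(f) in C{s,t} is {s*t^2 - 54*s*t - 405*s/4 + 87*t^2/4 + 135*t/4, -135*s*t - 243*s + t^3 + 54*t^2 + 81*t, s^2 - s*t - 3*s/4 + t^2/4 + t/4}; counting standard monomials gives mu = 5. Corank 1: A-series; mu = 5 gives A_5.

Type A_5, Milnor number mu = 5.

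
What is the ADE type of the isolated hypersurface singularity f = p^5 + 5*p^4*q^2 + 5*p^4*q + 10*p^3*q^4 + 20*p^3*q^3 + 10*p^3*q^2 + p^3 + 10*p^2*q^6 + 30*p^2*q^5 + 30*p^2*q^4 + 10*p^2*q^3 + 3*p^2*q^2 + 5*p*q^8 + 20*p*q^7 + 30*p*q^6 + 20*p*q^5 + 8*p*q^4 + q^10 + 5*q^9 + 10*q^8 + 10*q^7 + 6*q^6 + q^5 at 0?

E_8

The Hessian of f at 0 has rank 0. Corank 2; j^3 = p^3 is a perfect cube, so E-series; the 5-jet and mu = 8 give E_8.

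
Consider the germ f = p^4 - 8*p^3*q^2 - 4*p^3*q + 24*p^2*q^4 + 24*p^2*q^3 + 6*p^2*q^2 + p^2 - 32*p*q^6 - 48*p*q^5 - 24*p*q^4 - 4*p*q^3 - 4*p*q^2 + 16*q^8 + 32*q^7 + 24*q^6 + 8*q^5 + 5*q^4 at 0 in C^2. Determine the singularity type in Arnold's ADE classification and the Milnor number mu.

Type A3, Milnor number mu = 3.

The Hessian of f at 0 is [[2, 0], [0, 0]] with rank 1, so corank 1. A Groebner basis of the Jacobian ideal J(f) in C{p,q} is {p^2, p*q, -p/2 + q^2}; counting standard monomials gives mu = 3. Corank 1: A-series; mu = 3 gives A_3.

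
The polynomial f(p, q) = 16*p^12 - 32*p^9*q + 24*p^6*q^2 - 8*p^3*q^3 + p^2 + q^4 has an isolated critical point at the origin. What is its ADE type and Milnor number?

The Hessian of f at 0 has rank 1. Corank 1: A-series; mu = 3 gives A_3.

Type A_{3}, Milnor number mu = 3.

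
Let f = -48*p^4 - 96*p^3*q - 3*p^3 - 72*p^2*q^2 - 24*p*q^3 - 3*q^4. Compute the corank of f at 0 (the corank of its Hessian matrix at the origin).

2

The Hessian at 0 is [[0, 0], [0, 0]] of rank 0; hence corank 2.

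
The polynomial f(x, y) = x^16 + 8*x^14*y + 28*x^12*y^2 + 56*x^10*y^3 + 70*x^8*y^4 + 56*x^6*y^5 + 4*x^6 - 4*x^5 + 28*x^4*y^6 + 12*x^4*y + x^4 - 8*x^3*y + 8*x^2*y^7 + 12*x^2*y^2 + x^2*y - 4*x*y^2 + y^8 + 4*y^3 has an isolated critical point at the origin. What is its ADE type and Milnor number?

The Hessian of f at 0 has rank 0. Corank 2; j^3 = y*(x - 2*y)^2 has shape L^2 M (L != M), so D-series; mu = 9 gives D_9.

Type D9, Milnor number mu = 9.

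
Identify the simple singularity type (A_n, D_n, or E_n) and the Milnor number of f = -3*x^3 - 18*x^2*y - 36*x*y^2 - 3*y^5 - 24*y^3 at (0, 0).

Type E_{8}, Milnor number mu = 8.

The Hessian of f at 0 is [[0, 0], [0, 0]] with rank 0, so corank 2. A Groebner basis of the Jacobian ideal J(f) in C{x,y} is {y^4, x^2 + 4*x*y + 4*y^2}; counting standard monomials gives mu = 8. Corank 2; j^3 = -3*(x + 2*y)^3 is a perfect cube, so E-series; the 5-jet and mu = 8 give E_8.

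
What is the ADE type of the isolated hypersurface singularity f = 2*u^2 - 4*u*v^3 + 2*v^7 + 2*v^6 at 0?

The Hessian of f at 0 has rank 1. Corank 1: A-series; mu = 6 gives A_6.

A_{6}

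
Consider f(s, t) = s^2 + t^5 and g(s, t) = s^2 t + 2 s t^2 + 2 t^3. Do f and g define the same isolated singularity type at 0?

No.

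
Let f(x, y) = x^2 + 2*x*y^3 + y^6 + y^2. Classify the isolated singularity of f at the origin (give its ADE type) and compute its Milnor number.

Type A_{1}, Milnor number mu = 1.

The Hessian of f at 0 has rank 2. Corank 0: nondegenerate Morse point, so A_1.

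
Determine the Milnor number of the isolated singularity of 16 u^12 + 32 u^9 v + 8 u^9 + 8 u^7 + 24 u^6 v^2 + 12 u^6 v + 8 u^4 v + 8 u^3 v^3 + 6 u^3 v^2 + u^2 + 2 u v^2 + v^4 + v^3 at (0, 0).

2

The Hessian of f at 0 has rank 1. Corank 1: A-series; mu = 2 gives A_2.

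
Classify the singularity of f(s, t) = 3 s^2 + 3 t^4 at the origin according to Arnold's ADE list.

A3

The Hessian of f at 0 has rank 1. Corank 1: A-series; mu = 3 gives A_3.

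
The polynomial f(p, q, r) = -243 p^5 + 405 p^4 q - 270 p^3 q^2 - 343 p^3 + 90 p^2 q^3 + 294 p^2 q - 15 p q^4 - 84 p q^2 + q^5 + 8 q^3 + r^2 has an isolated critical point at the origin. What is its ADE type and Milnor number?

Type E_8, Milnor number mu = 8.

The Hessian of f at 0 has rank 1. Corank 2; j^3 = -(7*p - 2*q)^3 is a perfect cube, so E-series; the 5-jet and mu = 8 give E_8.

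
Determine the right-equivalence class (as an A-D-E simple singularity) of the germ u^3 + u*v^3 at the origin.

E7

The Hessian of f at 0 is [[0, 0], [0, 0]] with rank 0, so corank 2. A Groebner basis of the Jacobian ideal J(f) in C{u,v} is {u^3, u*v^2, 3*u^2 + v^3}; counting standard monomials gives mu = 7. Corank 2; j^3 = u^3 is a perfect cube, so E-series; the 4-jet and mu = 7 give E_7.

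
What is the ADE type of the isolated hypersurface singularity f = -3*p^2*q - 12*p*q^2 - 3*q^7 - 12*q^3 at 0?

D8

The Hessian of f at 0 has rank 0. Corank 2; j^3 = -3*q*(p + 2*q)^2 has shape L^2 M (L != M), so D-series; mu = 8 gives D_8.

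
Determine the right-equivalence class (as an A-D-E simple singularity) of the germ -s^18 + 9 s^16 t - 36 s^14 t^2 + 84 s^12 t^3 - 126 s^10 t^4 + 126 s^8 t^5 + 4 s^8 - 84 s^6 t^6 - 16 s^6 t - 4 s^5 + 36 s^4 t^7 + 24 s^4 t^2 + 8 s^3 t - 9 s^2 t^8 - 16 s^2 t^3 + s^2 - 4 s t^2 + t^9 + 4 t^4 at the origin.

A_8

The Hessian of f at 0 has rank 1. Corank 1: A-series; mu = 8 gives A_8.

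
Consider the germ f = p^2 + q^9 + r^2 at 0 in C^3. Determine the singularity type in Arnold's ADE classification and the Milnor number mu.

Type A8, Milnor number mu = 8.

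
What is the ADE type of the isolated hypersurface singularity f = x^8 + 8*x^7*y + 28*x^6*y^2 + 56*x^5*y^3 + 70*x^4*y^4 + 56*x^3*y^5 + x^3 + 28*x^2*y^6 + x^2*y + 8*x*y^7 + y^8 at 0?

The Hessian of f at 0 is [[0, 0], [0, 0]] with rank 0, so corank 2. A Groebner basis of the Jacobian ideal J(f) in C{x,y} is {-x*y/8 + y^7, x*y^2, x^2 + x*y}; counting standard monomials gives mu = 9. Corank 2; j^3 = x^2*(x + y) has shape L^2 M (L != M), so D-series; mu = 9 gives D_9.

D_9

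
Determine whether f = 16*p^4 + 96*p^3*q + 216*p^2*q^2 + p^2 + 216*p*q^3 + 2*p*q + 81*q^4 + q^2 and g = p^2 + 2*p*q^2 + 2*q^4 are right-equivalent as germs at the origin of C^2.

Yes.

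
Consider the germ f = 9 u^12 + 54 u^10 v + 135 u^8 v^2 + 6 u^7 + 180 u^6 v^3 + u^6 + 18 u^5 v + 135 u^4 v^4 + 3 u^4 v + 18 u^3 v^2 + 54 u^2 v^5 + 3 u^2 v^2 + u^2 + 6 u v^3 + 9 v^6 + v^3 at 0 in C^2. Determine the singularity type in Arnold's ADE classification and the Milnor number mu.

The Hessian of f at 0 has rank 1. Corank 1: A-series; mu = 2 gives A_2.

Type A_2, Milnor number mu = 2.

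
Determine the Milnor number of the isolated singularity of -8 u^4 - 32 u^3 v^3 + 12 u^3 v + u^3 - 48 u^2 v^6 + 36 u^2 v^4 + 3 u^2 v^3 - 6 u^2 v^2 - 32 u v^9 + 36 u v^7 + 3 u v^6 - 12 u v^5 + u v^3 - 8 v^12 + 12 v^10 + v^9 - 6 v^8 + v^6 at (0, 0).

The Hessian of f at 0 has rank 0. Corank 2; j^3 = u^3 is a perfect cube, so E-series; the 4-jet and mu = 7 give E_7.

7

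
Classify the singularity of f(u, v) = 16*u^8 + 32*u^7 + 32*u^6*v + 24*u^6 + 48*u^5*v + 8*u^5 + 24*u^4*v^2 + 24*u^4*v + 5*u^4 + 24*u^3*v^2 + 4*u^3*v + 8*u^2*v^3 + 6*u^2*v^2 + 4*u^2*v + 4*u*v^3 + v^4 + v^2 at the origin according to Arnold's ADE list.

A_3

The Hessian of f at 0 is [[0, 0], [0, 2]] with rank 1, so corank 1. A Groebner basis of the Jacobian ideal J(f) in C{u,v} is {u^2 + v/2, u*v, v^2}; counting standard monomials gives mu = 3. Corank 1: A-series; mu = 3 gives A_3.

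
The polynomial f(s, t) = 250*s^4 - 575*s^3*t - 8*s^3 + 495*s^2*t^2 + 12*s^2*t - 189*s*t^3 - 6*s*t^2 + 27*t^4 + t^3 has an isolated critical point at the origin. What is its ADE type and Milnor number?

Type E_7, Milnor number mu = 7.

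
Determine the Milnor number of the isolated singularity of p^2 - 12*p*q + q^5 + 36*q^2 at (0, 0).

4

The Hessian of f at 0 has rank 1. Corank 1: A-series; mu = 4 gives A_4.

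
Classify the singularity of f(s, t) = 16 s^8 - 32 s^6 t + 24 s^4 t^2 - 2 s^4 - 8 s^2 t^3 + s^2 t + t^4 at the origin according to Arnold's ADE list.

D_{5}

The Hessian of f at 0 is [[0, 0], [0, 0]] with rank 0, so corank 2. A Groebner basis of the Jacobian ideal J(f) in C{s,t} is {s^3, s^2/4 + t^3, s*t}; counting standard monomials gives mu = 5. Corank 2; j^3 = s^2*t has shape L^2 M (L != M), so D-series; mu = 5 gives D_5.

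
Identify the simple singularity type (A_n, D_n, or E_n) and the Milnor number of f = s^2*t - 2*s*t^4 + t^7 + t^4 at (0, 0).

The Hessian of f at 0 is [[0, 0], [0, 0]] with rank 0, so corank 2. A Groebner basis of the Jacobian ideal J(f) in C{s,t} is {s^3, s^2/4 + t^3, s*t}; counting standard monomials gives mu = 5. Corank 2; j^3 = s^2*t has shape L^2 M (L != M), so D-series; mu = 5 gives D_5.

Type D_5, Milnor number mu = 5.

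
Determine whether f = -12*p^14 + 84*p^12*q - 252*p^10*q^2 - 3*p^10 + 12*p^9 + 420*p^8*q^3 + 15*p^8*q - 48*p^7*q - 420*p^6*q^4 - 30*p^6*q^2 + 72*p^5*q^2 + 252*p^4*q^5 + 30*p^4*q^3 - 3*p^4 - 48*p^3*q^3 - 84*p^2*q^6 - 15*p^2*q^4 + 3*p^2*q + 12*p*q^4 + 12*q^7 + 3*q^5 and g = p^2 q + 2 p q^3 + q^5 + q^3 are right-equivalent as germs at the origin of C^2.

The Hessian of f at 0 has rank 0. Corank 2; j^3 = 3*p^2*q has shape L^2 M (L != M), so D-series; mu = 6 gives D_6. The Hessian of g at 0 has rank 0. Corank 2; j^3 = q*(p^2 + q^2) splits into three distinct lines over C (the quadratic factor has nonzero discriminant), so D_4. f is D_6 but g is D_4, hence not right-equivalent.

No.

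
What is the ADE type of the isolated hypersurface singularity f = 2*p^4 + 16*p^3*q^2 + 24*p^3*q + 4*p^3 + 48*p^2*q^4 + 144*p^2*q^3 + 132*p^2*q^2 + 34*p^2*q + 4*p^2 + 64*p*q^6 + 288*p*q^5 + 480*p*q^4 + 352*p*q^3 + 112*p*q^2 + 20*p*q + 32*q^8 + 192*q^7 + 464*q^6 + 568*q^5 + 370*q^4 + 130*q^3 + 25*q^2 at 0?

The Hessian of f at 0 has rank 1. Corank 1: A-series; mu = 3 gives A_3.

A_{3}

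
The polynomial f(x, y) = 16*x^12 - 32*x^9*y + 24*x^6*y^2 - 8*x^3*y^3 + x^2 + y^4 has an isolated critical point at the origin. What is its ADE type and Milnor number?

Type A_{3}, Milnor number mu = 3.

The Hessian of f at 0 has rank 1. Corank 1: A-series; mu = 3 gives A_3.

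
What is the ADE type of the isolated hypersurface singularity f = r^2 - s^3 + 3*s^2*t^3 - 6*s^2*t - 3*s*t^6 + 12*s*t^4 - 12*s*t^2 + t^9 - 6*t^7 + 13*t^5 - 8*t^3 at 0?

E_{8}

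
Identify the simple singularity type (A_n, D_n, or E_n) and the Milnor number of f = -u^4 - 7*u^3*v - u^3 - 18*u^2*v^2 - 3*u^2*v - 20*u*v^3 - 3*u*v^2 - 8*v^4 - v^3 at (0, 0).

The Hessian of f at 0 is [[0, 0], [0, 0]] with rank 0, so corank 2. A Groebner basis of the Jacobian ideal J(f) in C{u,v} is {3*u^2 + 6*u*v + v^4 + v^3 + 3*v^2, u^3 + 9*u^2 + 18*u*v + 4*v^3 + 9*v^2, u^2*v - 5*u^2 - 10*u*v - 8*v^3/3 - 5*v^2, 2*u^2 + u*v^2 + 4*u*v + 5*v^3/3 + 2*v^2}; counting standard monomials gives mu = 7. Corank 2; j^3 = -(u + v)^3 is a perfect cube, so E-series; the 4-jet and mu = 7 give E_7.

Type E_{7}, Milnor number mu = 7.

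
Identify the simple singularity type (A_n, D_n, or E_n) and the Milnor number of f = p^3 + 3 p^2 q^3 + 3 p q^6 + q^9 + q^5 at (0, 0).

Type E8, Milnor number mu = 8.

The Hessian of f at 0 is [[0, 0], [0, 0]] with rank 0, so corank 2. A Groebner basis of the Jacobian ideal J(f) in C{p,q} is {p^2/2 + p*q^3, q^4, p^3, p^2*q}; counting standard monomials gives mu = 8. Corank 2; j^3 = p^3 is a perfect cube, so E-series; the 5-jet and mu = 8 give E_8.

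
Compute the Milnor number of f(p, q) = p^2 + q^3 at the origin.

The Hessian of f at 0 has rank 1. Corank 1: A-series; mu = 2 gives A_2.

2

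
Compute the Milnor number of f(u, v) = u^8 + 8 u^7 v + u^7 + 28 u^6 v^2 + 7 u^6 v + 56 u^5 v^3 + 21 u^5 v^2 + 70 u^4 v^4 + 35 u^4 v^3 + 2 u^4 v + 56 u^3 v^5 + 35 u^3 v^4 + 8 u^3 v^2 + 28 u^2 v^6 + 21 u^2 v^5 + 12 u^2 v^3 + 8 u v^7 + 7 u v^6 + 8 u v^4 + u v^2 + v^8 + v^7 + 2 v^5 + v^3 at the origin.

9

The Hessian of f at 0 has rank 0. Corank 2; j^3 = v^2*(u + v) has shape L^2 M (L != M), so D-series; mu = 9 gives D_9.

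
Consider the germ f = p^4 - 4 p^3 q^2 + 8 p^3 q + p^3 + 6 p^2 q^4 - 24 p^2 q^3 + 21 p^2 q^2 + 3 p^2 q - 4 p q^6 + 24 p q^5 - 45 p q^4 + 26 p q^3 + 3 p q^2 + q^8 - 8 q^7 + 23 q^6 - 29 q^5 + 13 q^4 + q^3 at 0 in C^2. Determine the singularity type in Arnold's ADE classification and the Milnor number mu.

Type E_6, Milnor number mu = 6.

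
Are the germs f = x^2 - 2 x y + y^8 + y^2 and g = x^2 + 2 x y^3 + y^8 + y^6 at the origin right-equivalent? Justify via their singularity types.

The Hessian of f at 0 is [[2, -2], [-2, 2]] with rank 1, so corank 1. A Groebner basis of the Jacobian ideal J(f) in C{x,y} is {y^7, x - y}; counting standard monomials gives mu = 7. Corank 1: A-series; mu = 7 gives A_7. The Hessian of g at 0 is [[2, 0], [0, 0]] with rank 1, so corank 1. A Groebner basis of the Jacobian ideal J(g) in C{x,y} is {x^3, x^2*y, x + y^3}; counting standard monomials gives mu = 7. Corank 1: A-series; mu = 7 gives A_7. Both have type A_7, hence right-equivalent.

Yes.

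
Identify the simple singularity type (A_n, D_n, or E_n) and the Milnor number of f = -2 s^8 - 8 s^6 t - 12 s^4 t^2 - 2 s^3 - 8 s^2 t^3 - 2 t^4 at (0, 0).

Type E6, Milnor number mu = 6.

The Hessian of f at 0 is [[0, 0], [0, 0]] with rank 0, so corank 2. A Groebner basis of the Jacobian ideal J(f) in C{s,t} is {t^3, s^2}; counting standard monomials gives mu = 6. Corank 2; j^3 = -2*s^3 is a perfect cube, so E-series; the 4-jet and mu = 6 give E_6.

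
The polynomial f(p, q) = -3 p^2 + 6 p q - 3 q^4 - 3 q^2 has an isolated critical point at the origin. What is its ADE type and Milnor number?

Type A_{3}, Milnor number mu = 3.

The Hessian of f at 0 has rank 1. Corank 1: A-series; mu = 3 gives A_3.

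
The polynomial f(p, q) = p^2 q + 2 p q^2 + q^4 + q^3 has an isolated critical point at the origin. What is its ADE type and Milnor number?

Type D5, Milnor number mu = 5.

The Hessian of f at 0 has rank 0. Corank 2; j^3 = q*(p + q)^2 has shape L^2 M (L != M), so D-series; mu = 5 gives D_5.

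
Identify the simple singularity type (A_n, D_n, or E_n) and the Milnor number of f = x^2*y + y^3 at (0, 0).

Type D_4, Milnor number mu = 4.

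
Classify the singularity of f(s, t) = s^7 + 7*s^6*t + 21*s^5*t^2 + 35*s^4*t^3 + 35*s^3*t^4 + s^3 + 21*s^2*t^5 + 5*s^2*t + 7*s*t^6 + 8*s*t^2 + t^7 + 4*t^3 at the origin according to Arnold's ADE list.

The Hessian of f at 0 has rank 0. Corank 2; j^3 = (s + t)*(s + 2*t)^2 has shape L^2 M (L != M), so D-series; mu = 8 gives D_8.

D_8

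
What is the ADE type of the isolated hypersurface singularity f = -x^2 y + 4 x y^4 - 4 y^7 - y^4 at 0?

D5

The Hessian of f at 0 is [[0, 0], [0, 0]] with rank 0, so corank 2. A Groebner basis of the Jacobian ideal J(f) in C{x,y} is {x^3, x^2/4 + y^3, x*y}; counting standard monomials gives mu = 5. Corank 2; j^3 = -x^2*y has shape L^2 M (L != M), so D-series; mu = 5 gives D_5.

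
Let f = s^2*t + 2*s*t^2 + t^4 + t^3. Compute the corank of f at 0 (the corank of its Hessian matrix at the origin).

2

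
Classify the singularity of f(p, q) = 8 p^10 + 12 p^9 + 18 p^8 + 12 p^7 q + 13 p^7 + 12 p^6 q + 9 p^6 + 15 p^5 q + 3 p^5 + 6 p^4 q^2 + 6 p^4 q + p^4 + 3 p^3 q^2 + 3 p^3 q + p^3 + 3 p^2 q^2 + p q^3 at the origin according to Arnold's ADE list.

E_{7}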